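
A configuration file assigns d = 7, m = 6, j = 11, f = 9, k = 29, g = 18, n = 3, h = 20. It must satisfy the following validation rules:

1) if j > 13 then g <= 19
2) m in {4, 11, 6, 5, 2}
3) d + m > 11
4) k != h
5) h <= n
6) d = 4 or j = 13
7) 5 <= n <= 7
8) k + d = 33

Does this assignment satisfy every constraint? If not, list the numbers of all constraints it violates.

No — constraints 5, 6, 7, and 8 are not satisfied.

1) j = 11, not > 13; antecedent false, conditional vacuously true  OK
2) m = 6 is in {4, 11, 6, 5, 2}  OK
3) d + m = 7 + 6 = 13; 13 > 11  OK
4) k = 29, h = 20; distinct  OK
5) h = 20, n = 3; 20 > 3 (want ≤)  FAIL
6) d = 7 ≠ 4 and j = 11 ≠ 13; both disjuncts false  FAIL
7) n = 3 is outside [5, 7]  FAIL
8) k + d = 29 + 7 = 36, not 33  FAIL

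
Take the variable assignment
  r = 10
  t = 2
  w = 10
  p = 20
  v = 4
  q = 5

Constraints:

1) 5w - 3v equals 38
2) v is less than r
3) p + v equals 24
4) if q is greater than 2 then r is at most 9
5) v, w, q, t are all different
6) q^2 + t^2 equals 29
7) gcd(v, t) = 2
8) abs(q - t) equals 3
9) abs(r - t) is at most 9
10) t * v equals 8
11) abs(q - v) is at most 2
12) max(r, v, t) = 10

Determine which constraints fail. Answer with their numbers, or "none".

1) 5w - 3v = 5(10) - 3(4) = 38 — holds.
2) v = 4, r = 10; 4 < 10 — holds.
3) p + v = 20 + 4 = 24 — holds.
4) q = 5 > 2, so we need r ≤ 9; but r = 10 > 9 — fails.
5) values 4, 10, 5, 2 are pairwise distinct — holds.
6) q^2 + t^2 = 5^2 + 2^2 = 25 + 4 = 29 — holds.
7) gcd(4, 2) = 2 — holds.
8) abs(5 - 2) = 3 — holds.
9) abs(10 - 2) = 8; 8 ≤ 9 — holds.
10) t * v = 2 * 4 = 8 — holds.
11) abs(5 - 4) = 1; 1 ≤ 2 — holds.
12) max(10, 4, 2) = 10 — holds.

The assignment fails constraint 4.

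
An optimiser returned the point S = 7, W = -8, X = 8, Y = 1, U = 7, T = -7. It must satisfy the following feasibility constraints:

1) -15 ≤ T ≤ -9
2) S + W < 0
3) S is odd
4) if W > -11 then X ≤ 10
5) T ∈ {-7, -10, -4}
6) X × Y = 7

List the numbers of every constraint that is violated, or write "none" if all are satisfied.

1) T = -7 is outside [-15, -9] — fails.
2) S + W = 7 + (-8) = -1; -1 < 0 — holds.
3) S = 7 is odd — holds.
4) W = -8 > -11, so we need X ≤ 10; X = 8 ≤ 10 — holds.
5) T = -7 is in {-7, -10, -4} — holds.
6) X × Y = 8 × 1 = 8, not 7 — fails.

Constraints 1 and 6 are violated.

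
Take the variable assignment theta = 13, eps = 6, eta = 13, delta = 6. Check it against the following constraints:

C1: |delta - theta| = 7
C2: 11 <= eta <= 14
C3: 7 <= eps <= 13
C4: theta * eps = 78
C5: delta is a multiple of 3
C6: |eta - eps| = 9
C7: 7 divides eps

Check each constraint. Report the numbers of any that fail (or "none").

C1: |6 - 13| = 7  yes
C2: eta = 13 lies in [11, 14]  yes
C3: eps = 6 is outside [7, 13]  no
C4: theta * eps = 13 * 6 = 78  yes
C5: 6 / 3 = 2, so 3 divides 6  yes
C6: |13 - 6| = 7, not 9  no
C7: 6 = 7*0 + 6, so 7 does not divide 6  no

No — constraints 3, 6, 7 are not satisfied.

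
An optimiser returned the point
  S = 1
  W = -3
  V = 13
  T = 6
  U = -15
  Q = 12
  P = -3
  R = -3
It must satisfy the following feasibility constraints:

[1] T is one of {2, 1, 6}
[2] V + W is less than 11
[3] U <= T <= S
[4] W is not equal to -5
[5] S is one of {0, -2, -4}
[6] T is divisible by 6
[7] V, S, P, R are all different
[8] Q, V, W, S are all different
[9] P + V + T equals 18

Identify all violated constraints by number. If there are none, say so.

[1] T = 6 is in {2, 1, 6} — holds.
[2] V + W = 13 + (-3) = 10; 10 < 11 — holds.
[3] values -15, 6, 1; T = 6 is not <= S = 1 — does not hold.
[4] W = -3, and -3 ≠ -5 — holds.
[5] S = 1 is not in {0, -2, -4} — does not hold.
[6] 6 / 6 = 1, so 6 divides 6 — holds.
[7] P = R = -3, not all different — does not hold.
[8] values 12, 13, -3, 1 are pairwise distinct — holds.
[9] P + V + T = -3 + 13 + 6 = 16, not 18 — does not hold.

The assignment fails constraints 3, 5, 7, and 9.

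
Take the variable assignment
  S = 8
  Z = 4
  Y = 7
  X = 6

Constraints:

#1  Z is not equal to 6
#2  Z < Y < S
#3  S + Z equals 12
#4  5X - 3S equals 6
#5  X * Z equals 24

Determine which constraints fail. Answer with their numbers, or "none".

#1 Z = 4, and 4 ≠ 6 — OK.
#2 values 4 < 7 < 8 — OK.
#3 S + Z = 8 + 4 = 12 — OK.
#4 5X - 3S = 5(6) - 3(8) = 6 — OK.
#5 X * Z = 6 * 4 = 24 — OK.

The assignment satisfies every constraint.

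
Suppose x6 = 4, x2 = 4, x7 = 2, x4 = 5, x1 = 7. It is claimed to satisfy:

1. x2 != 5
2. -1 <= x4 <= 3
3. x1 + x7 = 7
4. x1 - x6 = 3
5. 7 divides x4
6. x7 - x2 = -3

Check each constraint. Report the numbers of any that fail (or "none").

Constraints 2, 3, 5, 6 are violated.

1. x2 = 4, and 4 ≠ 5  holds
2. x4 = 5 is outside [-1, 3]  fails
3. x1 + x7 = 7 + 2 = 9, not 7  fails
4. x1 - x6 = 7 - 4 = 3  holds
5. 5 = 7*0 + 5, so 7 does not divide 5  fails
6. x7 - x2 = 2 - 4 = -2, not -3  fails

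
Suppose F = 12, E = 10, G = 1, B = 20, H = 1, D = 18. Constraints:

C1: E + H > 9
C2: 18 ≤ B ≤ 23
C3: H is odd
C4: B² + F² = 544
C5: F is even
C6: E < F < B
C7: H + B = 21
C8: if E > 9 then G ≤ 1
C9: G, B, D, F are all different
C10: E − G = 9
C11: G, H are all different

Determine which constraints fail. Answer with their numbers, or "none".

C1: E + H = 10 + 1 = 11; 11 > 9 — holds.
C2: B = 20 lies in [18, 23] — holds.
C3: H = 1 is odd — holds.
C4: B² + F² = 20² + 12² = 400 + 144 = 544 — holds.
C5: F = 12 is even — holds.
C6: values 10 < 12 < 20 — holds.
C7: H + B = 1 + 20 = 21 — holds.
C8: E = 10 > 9, so we need G ≤ 1; G = 1 ≤ 1 — holds.
C9: values 1, 20, 18, 12 are pairwise distinct — holds.
C10: E − G = 10 − 1 = 9 — holds.
C11: G = H = 1, not all different — does not hold.

Constraint 11 does not hold.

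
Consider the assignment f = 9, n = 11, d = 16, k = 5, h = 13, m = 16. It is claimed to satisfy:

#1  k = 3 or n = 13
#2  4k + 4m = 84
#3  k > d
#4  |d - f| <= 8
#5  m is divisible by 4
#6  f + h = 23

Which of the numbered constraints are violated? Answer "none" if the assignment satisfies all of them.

The assignment fails constraints 1, 3, and 6.

#1 k = 5 ≠ 3 and n = 11 ≠ 13; both disjuncts false  FAIL
#2 4k + 4m = 4(5) + 4(16) = 84  OK
#3 k = 5, d = 16; 5 ≤ 16 (want >)  FAIL
#4 |16 - 9| = 7; 7 ≤ 8  OK
#5 16 / 4 = 4, so 4 divides 16  OK
#6 f + h = 9 + 13 = 22, not 23  FAIL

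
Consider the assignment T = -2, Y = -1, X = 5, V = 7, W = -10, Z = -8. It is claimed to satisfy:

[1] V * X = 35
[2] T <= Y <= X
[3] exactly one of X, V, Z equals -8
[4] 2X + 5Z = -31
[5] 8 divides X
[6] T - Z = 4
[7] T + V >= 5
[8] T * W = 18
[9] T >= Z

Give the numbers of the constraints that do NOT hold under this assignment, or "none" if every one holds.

Constraints 4, 5, 6, and 8 do not hold.

[1] V * X = 7 * 5 = 35  OK
[2] values -2 <= -1 <= 5  OK
[3] X=5, V=7, Z=-8; 1 of them equals -8  OK
[4] 2X + 5Z = 2(5) + 5(-8) = -30, not -31  FAIL
[5] 5 = 8*0 + 5, so 8 does not divide 5  FAIL
[6] T - Z = -2 - (-8) = 6, not 4  FAIL
[7] T + V = -2 + 7 = 5; 5 ≥ 5  OK
[8] T * W = -2 * (-10) = 20, not 18  FAIL
[9] T = -2, Z = -8; -2 ≥ -8  OK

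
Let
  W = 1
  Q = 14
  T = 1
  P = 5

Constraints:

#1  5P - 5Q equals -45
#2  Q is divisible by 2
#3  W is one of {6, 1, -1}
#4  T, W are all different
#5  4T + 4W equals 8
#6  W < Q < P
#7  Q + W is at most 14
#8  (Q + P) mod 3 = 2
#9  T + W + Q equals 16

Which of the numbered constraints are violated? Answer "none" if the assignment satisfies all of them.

No — constraints 4, 6, 7, and 8 are not satisfied.

#1 5P - 5Q = 5(5) - 5(14) = -45  OK
#2 14 / 2 = 7, so 2 divides 14  OK
#3 W = 1 is in {6, 1, -1}  OK
#4 T = W = 1, not all different  FAIL
#5 4T + 4W = 4(1) + 4(1) = 8  OK
#6 values 1, 14, 5; Q = 14 is not < P = 5  FAIL
#7 Q + W = 14 + 1 = 15; 15 > 14, bound 14 not met  FAIL
#8 Q + P = 19; 19 mod 3 = 1, not 2  FAIL
#9 T + W + Q = 1 + 1 + 14 = 16  OK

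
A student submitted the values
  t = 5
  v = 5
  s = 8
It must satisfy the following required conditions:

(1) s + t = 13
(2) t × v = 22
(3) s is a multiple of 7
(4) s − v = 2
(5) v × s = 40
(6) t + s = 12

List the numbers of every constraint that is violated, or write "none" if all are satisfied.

(1) s + t = 8 + 5 = 13 — holds.
(2) t × v = 5 × 5 = 25, not 22 — fails.
(3) 8 = 7×1 + 1, so 7 does not divide 8 — fails.
(4) s − v = 8 − 5 = 3, not 2 — fails.
(5) v × s = 5 × 8 = 40 — holds.
(6) t + s = 5 + 8 = 13, not 12 — fails.

No — constraints 2, 3, 4, and 6 are not satisfied.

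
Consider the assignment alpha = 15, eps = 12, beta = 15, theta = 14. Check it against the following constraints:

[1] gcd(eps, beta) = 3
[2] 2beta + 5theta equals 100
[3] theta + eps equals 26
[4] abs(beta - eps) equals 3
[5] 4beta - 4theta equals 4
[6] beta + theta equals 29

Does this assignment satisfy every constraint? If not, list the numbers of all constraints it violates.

[1] gcd(12, 15) = 3 — satisfied.
[2] 2beta + 5theta = 2(15) + 5(14) = 100 — satisfied.
[3] theta + eps = 14 + 12 = 26 — satisfied.
[4] abs(15 - 12) = 3 — satisfied.
[5] 4beta - 4theta = 4(15) - 4(14) = 4 — satisfied.
[6] beta + theta = 15 + 14 = 29 — satisfied.

None — every constraint holds.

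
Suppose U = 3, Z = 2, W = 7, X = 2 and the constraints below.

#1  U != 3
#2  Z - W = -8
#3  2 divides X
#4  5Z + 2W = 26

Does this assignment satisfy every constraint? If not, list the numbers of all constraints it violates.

#1 U = 3, but 3 is required to differ  FAIL
#2 Z - W = 2 - 7 = -5, not -8  FAIL
#3 2 / 2 = 1, so 2 divides 2  OK
#4 5Z + 2W = 5(2) + 2(7) = 24, not 26  FAIL

No — constraints 1, 2, and 4 are not satisfied.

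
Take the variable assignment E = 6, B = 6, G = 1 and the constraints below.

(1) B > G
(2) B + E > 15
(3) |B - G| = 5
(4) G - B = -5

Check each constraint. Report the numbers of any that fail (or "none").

(1) B = 6, G = 1; 6 > 1 — OK.
(2) B + E = 6 + 6 = 12; 12 ≤ 15, bound 15 not met — violated.
(3) |6 - 1| = 5 — OK.
(4) G - B = 1 - 6 = -5 — OK.

Constraint 2 is violated.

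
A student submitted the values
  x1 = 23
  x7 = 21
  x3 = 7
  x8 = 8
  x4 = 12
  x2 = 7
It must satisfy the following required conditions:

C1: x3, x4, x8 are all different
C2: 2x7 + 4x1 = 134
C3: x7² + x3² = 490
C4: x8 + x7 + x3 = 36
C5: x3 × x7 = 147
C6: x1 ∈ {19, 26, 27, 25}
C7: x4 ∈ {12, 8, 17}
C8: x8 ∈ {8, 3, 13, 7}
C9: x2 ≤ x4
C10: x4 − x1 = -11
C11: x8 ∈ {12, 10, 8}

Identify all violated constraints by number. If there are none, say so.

C1: values 7, 12, 8 are pairwise distinct  holds
C2: 2x7 + 4x1 = 2(21) + 4(23) = 134  holds
C3: x7² + x3² = 21² + 7² = 441 + 49 = 490  holds
C4: x8 + x7 + x3 = 8 + 21 + 7 = 36  holds
C5: x3 × x7 = 7 × 21 = 147  holds
C6: x1 = 23 is not in {19, 26, 27, 25}  fails
C7: x4 = 12 is in {12, 8, 17}  holds
C8: x8 = 8 is in {8, 3, 13, 7}  holds
C9: x2 = 7, x4 = 12; 7 ≤ 12  holds
C10: x4 − x1 = 12 − 23 = -11  holds
C11: x8 = 8 is in {12, 10, 8}  holds

Constraint 6 is violated.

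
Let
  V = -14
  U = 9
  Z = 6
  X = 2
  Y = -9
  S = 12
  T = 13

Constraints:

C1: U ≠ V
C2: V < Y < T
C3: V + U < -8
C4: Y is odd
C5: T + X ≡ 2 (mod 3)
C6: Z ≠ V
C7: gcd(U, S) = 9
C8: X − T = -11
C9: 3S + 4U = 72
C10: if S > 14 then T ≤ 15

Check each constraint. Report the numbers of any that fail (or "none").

No — constraints 3, 5, and 7 are not satisfied.

C1: U = 9, V = -14; distinct — holds.
C2: values -14 < -9 < 13 — holds.
C3: V + U = -14 + 9 = -5; -5 ≥ -8, bound -8 not met — does not hold.
C4: Y = -9 is odd — holds.
C5: T + X = 15; 15 mod 3 = 0, not 2 — does not hold.
C6: Z = 6, V = -14; distinct — holds.
C7: gcd(9, 12) = 3, not 9 — does not hold.
C8: X − T = 2 − 13 = -11 — holds.
C9: 3S + 4U = 3(12) + 4(9) = 72 — holds.
C10: S = 12, not > 14; antecedent false, conditional vacuously true — holds.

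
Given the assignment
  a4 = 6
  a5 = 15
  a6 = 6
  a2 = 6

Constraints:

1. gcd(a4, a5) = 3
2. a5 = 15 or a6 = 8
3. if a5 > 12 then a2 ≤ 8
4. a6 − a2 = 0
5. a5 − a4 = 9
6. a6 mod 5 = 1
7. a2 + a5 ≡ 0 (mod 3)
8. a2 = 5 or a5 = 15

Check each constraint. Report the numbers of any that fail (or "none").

1. gcd(6, 15) = 3  holds
2. a5 = 15 = 15 (first disjunct)  holds
3. a5 = 15 > 12, so we need a2 ≤ 8; a2 = 6 ≤ 8  holds
4. a6 − a2 = 6 − 6 = 0  holds
5. a5 − a4 = 15 − 6 = 9  holds
6. 6 mod 5 = 1  holds
7. a2 + a5 = 21; 21 mod 3 = 0  holds
8. a2 = 6 ≠ 5, but a5 = 15 = 15 (second disjunct)  holds

Yes — all constraints hold.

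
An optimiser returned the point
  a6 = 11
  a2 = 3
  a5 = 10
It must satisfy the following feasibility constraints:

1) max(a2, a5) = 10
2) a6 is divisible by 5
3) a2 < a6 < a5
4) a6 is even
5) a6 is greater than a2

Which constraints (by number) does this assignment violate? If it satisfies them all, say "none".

Constraints 2, 3, and 4 do not hold.

1) max(3, 10) = 10 — holds.
2) 11 = 5*2 + 1, so 5 does not divide 11 — does not hold.
3) values 3, 11, 10; a6 = 11 is not < a5 = 10 — does not hold.
4) a6 = 11 is odd — does not hold.
5) a6 = 11, a2 = 3; 11 > 3 — holds.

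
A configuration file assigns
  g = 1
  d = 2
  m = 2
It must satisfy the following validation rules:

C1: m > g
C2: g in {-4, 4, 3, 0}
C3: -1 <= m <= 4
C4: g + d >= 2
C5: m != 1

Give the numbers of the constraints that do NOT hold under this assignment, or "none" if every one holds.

C1: m = 2, g = 1; 2 > 1  ✓
C2: g = 1 is not in {-4, 4, 3, 0}  ✗
C3: m = 2 lies in [-1, 4]  ✓
C4: g + d = 1 + 2 = 3; 3 ≥ 2  ✓
C5: m = 2, and 2 ≠ 1  ✓

Violated: 2.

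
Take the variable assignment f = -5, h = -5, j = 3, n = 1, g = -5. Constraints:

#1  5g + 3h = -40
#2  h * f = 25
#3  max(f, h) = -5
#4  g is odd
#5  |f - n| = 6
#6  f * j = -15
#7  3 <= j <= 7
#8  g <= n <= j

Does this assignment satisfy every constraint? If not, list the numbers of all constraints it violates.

None — every constraint holds.

#1 5g + 3h = 5(-5) + 3(-5) = -40 — satisfied.
#2 h * f = -5 * (-5) = 25 — satisfied.
#3 max(-5, -5) = -5 — satisfied.
#4 g = -5 is odd — satisfied.
#5 |-5 - 1| = 6 — satisfied.
#6 f * j = -5 * 3 = -15 — satisfied.
#7 j = 3 lies in [3, 7] — satisfied.
#8 values -5 <= 1 <= 3 — satisfied.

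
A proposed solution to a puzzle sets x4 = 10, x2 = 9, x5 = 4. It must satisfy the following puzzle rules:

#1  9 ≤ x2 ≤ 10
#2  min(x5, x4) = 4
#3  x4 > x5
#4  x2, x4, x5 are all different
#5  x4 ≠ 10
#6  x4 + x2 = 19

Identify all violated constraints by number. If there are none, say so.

#1 x2 = 9 lies in [9, 10] — OK.
#2 min(4, 10) = 4 — OK.
#3 x4 = 10, x5 = 4; 10 > 4 — OK.
#4 values 9, 10, 4 are pairwise distinct — OK.
#5 x4 = 10, but 10 is required to differ — violated.
#6 x4 + x2 = 10 + 9 = 19 — OK.

Constraint 5 does not hold.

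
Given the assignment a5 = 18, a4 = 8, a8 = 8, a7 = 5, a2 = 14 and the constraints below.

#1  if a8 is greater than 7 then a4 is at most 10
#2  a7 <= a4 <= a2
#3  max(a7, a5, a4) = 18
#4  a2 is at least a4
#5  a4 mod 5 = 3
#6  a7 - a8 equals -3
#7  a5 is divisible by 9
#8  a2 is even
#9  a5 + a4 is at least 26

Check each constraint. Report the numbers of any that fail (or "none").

#1 a8 = 8 > 7, so we need a4 ≤ 10; a4 = 8 ≤ 10  true
#2 values 5 <= 8 <= 14  true
#3 max(5, 18, 8) = 18  true
#4 a2 = 14, a4 = 8; 14 ≥ 8  true
#5 8 mod 5 = 3  true
#6 a7 - a8 = 5 - 8 = -3  true
#7 18 / 9 = 2, so 9 divides 18  true
#8 a2 = 14 is even  true
#9 a5 + a4 = 18 + 8 = 26; 26 ≥ 26  true

Yes — all constraints hold.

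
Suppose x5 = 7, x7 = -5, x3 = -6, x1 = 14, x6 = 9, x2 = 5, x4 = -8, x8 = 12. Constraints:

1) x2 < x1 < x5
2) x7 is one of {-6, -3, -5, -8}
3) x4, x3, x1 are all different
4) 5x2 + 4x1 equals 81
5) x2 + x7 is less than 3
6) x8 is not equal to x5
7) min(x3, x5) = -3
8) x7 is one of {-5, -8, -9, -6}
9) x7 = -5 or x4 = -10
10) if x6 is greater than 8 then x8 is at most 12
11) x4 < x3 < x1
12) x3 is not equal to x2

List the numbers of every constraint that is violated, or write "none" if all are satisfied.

1) values 5, 14, 7; x1 = 14 is not < x5 = 7  false
2) x7 = -5 is in {-6, -3, -5, -8}  true
3) values -8, -6, 14 are pairwise distinct  true
4) 5x2 + 4x1 = 5(5) + 4(14) = 81  true
5) x2 + x7 = 5 + (-5) = 0; 0 < 3  true
6) x8 = 12, x5 = 7; distinct  true
7) min(-6, 7) = -6, not -3  false
8) x7 = -5 is in {-5, -8, -9, -6}  true
9) x7 = -5 = -5 (first disjunct)  true
10) x6 = 9 > 8, so we need x8 ≤ 12; x8 = 12 ≤ 12  true
11) values -8 < -6 < 14  true
12) x3 = -6, x2 = 5; distinct  true

Constraints 1 and 7 do not hold.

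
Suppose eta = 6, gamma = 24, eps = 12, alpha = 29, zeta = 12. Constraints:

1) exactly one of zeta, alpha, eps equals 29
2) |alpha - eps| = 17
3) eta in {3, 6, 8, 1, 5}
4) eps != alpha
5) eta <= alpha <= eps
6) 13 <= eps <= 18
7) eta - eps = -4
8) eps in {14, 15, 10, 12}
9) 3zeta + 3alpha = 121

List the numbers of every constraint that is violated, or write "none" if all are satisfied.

No — constraints 5, 6, 7, and 9 are not satisfied.

1) zeta=12, alpha=29, eps=12; 1 of them equals 29 — satisfied.
2) |29 - 12| = 17 — satisfied.
3) eta = 6 is in {3, 6, 8, 1, 5} — satisfied.
4) eps = 12, alpha = 29; distinct — satisfied.
5) values 6, 29, 12; alpha = 29 is not <= eps = 12 — violated.
6) eps = 12 is outside [13, 18] — violated.
7) eta - eps = 6 - 12 = -6, not -4 — violated.
8) eps = 12 is in {14, 15, 10, 12} — satisfied.
9) 3zeta + 3alpha = 3(12) + 3(29) = 123, not 121 — violated.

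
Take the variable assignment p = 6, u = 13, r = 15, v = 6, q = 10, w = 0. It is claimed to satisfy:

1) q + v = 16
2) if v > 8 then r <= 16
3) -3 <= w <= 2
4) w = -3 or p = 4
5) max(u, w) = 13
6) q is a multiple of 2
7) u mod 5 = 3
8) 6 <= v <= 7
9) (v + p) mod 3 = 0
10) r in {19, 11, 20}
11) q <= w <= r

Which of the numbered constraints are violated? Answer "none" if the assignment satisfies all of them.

1) q + v = 10 + 6 = 16  yes
2) v = 6, not > 8; antecedent false, conditional vacuously true  yes
3) w = 0 lies in [-3, 2]  yes
4) w = 0 ≠ -3 and p = 6 ≠ 4; both disjuncts false  no
5) max(13, 0) = 13  yes
6) 10 / 2 = 5, so 2 divides 10  yes
7) 13 mod 5 = 3  yes
8) v = 6 lies in [6, 7]  yes
9) v + p = 12; 12 mod 3 = 0  yes
10) r = 15 is not in {19, 11, 20}  no
11) values 10, 0, 15; q = 10 is not <= w = 0  no

The assignment fails constraints 4, 10, 11.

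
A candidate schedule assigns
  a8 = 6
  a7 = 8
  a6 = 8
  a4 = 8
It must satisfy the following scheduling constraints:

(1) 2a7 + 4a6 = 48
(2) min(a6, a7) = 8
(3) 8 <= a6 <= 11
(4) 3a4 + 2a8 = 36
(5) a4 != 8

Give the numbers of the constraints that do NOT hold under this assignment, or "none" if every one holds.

Constraint 5 is violated.

(1) 2a7 + 4a6 = 2(8) + 4(8) = 48 — holds.
(2) min(8, 8) = 8 — holds.
(3) a6 = 8 lies in [8, 11] — holds.
(4) 3a4 + 2a8 = 3(8) + 2(6) = 36 — holds.
(5) a4 = 8, but 8 is required to differ — does not hold.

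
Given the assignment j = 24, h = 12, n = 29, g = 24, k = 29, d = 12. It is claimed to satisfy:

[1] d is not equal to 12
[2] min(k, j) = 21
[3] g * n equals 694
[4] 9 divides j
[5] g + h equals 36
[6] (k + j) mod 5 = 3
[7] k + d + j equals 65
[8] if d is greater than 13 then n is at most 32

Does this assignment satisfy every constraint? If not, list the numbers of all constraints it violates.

[1] d = 12, but 12 is required to differ — violated.
[2] min(29, 24) = 24, not 21 — violated.
[3] g * n = 24 * 29 = 696, not 694 — violated.
[4] 24 = 9*2 + 6, so 9 does not divide 24 — violated.
[5] g + h = 24 + 12 = 36 — OK.
[6] k + j = 53; 53 mod 5 = 3 — OK.
[7] k + d + j = 29 + 12 + 24 = 65 — OK.
[8] d = 12, not > 13; antecedent false, conditional vacuously true — OK.

Constraints 1, 2, 3, 4 are violated.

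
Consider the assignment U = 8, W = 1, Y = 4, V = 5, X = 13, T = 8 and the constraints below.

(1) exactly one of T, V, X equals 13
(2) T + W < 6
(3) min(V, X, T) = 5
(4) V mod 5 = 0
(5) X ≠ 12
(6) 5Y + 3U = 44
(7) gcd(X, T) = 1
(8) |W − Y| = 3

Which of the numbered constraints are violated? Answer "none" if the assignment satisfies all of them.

(1) T=8, V=5, X=13; 1 of them equals 13 — OK.
(2) T + W = 8 + 1 = 9; 9 ≥ 6, bound 6 not met — violated.
(3) min(5, 13, 8) = 5 — OK.
(4) 5 mod 5 = 0 — OK.
(5) X = 13, and 13 ≠ 12 — OK.
(6) 5Y + 3U = 5(4) + 3(8) = 44 — OK.
(7) gcd(13, 8) = 1 — OK.
(8) |1 − 4| = 3 — OK.

Constraint 2 does not hold.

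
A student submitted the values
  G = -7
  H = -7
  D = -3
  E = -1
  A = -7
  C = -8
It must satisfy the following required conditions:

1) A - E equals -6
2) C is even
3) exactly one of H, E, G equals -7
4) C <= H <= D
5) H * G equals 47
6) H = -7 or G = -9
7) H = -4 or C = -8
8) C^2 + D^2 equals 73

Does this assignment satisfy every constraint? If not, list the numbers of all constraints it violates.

1) A - E = -7 - (-1) = -6  OK
2) C = -8 is even  OK
3) H=-7, E=-1, G=-7; 2 of them equal -7, not exactly one  FAIL
4) values -8 <= -7 <= -3  OK
5) H * G = -7 * (-7) = 49, not 47  FAIL
6) H = -7 = -7 (first disjunct)  OK
7) H = -7 ≠ -4, but C = -8 = -8 (second disjunct)  OK
8) C^2 + D^2 = (-8)^2 + (-3)^2 = 64 + 9 = 73  OK

The assignment fails constraints 3 and 5.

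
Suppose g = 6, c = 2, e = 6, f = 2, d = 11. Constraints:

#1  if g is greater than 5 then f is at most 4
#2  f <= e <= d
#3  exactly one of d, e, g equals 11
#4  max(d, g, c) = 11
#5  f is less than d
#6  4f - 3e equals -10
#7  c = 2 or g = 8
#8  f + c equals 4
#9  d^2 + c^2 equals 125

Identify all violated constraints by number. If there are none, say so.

The assignment satisfies every constraint.

#1 g = 6 > 5, so we need f ≤ 4; f = 2 ≤ 4 — OK.
#2 values 2 <= 6 <= 11 — OK.
#3 d=11, e=6, g=6; 1 of them equals 11 — OK.
#4 max(11, 6, 2) = 11 — OK.
#5 f = 2, d = 11; 2 < 11 — OK.
#6 4f - 3e = 4(2) - 3(6) = -10 — OK.
#7 c = 2 = 2 (first disjunct) — OK.
#8 f + c = 2 + 2 = 4 — OK.
#9 d^2 + c^2 = 11^2 + 2^2 = 121 + 4 = 125 — OK.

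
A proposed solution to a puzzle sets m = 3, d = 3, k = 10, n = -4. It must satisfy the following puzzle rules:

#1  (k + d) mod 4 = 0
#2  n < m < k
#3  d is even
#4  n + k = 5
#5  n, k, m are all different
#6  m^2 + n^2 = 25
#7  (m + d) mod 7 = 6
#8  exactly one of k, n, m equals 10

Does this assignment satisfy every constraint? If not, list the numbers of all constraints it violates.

No — constraints 1, 3, 4 are not satisfied.

#1 k + d = 13; 13 mod 4 = 1, not 0 — does not hold.
#2 values -4 < 3 < 10 — holds.
#3 d = 3 is odd — does not hold.
#4 n + k = -4 + 10 = 6, not 5 — does not hold.
#5 values -4, 10, 3 are pairwise distinct — holds.
#6 m^2 + n^2 = 3^2 + (-4)^2 = 9 + 16 = 25 — holds.
#7 m + d = 6; 6 mod 7 = 6 — holds.
#8 k=10, n=-4, m=3; 1 of them equals 10 — holds.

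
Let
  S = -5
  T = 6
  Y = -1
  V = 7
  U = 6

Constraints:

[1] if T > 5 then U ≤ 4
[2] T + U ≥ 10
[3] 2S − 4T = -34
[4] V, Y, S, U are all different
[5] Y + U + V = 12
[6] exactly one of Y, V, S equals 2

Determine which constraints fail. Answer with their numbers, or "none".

[1] T = 6 > 5, so we need U ≤ 4; but U = 6 > 4 — fails.
[2] T + U = 6 + 6 = 12; 12 ≥ 10 — holds.
[3] 2S − 4T = 2(-5) − 4(6) = -34 — holds.
[4] values 7, -1, -5, 6 are pairwise distinct — holds.
[5] Y + U + V = -1 + 6 + 7 = 12 — holds.
[6] Y=-1, V=7, S=-5; 0 of them equal 2, not exactly one — fails.

Violated: 1, 6.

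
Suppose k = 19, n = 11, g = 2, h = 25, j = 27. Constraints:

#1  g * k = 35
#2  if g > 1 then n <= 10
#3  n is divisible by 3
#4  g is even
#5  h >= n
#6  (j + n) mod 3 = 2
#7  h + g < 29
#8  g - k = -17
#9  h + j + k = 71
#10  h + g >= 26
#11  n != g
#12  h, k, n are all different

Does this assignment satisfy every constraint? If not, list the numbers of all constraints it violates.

#1 g * k = 2 * 19 = 38, not 35 — violated.
#2 g = 2 > 1, so we need n ≤ 10; but n = 11 > 10 — violated.
#3 11 = 3*3 + 2, so 3 does not divide 11 — violated.
#4 g = 2 is even — satisfied.
#5 h = 25, n = 11; 25 ≥ 11 — satisfied.
#6 j + n = 38; 38 mod 3 = 2 — satisfied.
#7 h + g = 25 + 2 = 27; 27 < 29 — satisfied.
#8 g - k = 2 - 19 = -17 — satisfied.
#9 h + j + k = 25 + 27 + 19 = 71 — satisfied.
#10 h + g = 25 + 2 = 27; 27 ≥ 26 — satisfied.
#11 n = 11, g = 2; distinct — satisfied.
#12 values 25, 19, 11 are pairwise distinct — satisfied.

Constraints 1, 2, and 3 are violated.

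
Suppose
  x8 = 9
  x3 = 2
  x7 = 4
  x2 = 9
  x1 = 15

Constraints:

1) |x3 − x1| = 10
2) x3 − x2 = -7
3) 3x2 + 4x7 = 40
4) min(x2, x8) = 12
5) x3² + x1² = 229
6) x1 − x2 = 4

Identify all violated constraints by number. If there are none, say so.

Constraints 1, 3, 4, and 6 are violated.

1) |2 − 15| = 13, not 10 — does not hold.
2) x3 − x2 = 2 − 9 = -7 — holds.
3) 3x2 + 4x7 = 3(9) + 4(4) = 43, not 40 — does not hold.
4) min(9, 9) = 9, not 12 — does not hold.
5) x3² + x1² = 2² + 15² = 4 + 225 = 229 — holds.
6) x1 − x2 = 15 − 9 = 6, not 4 — does not hold.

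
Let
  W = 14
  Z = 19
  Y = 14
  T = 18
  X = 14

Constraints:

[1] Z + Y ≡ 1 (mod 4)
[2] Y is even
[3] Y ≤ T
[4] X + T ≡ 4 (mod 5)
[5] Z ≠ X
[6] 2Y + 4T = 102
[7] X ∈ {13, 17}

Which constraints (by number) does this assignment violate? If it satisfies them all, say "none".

No — constraints 4, 6, 7 are not satisfied.

[1] Z + Y = 33; 33 mod 4 = 1 — satisfied.
[2] Y = 14 is even — satisfied.
[3] Y = 14, T = 18; 14 ≤ 18 — satisfied.
[4] X + T = 32; 32 mod 5 = 2, not 4 — violated.
[5] Z = 19, X = 14; distinct — satisfied.
[6] 2Y + 4T = 2(14) + 4(18) = 100, not 102 — violated.
[7] X = 14 is not in {13, 17} — violated.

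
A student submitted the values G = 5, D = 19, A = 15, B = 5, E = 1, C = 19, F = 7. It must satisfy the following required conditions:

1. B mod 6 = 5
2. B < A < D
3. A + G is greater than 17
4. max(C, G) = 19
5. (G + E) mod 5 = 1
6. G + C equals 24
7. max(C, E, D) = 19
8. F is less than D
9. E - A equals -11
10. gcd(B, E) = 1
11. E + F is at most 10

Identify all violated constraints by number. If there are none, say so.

1. 5 mod 6 = 5 — holds.
2. values 5 < 15 < 19 — holds.
3. A + G = 15 + 5 = 20; 20 > 17 — holds.
4. max(19, 5) = 19 — holds.
5. G + E = 6; 6 mod 5 = 1 — holds.
6. G + C = 5 + 19 = 24 — holds.
7. max(19, 1, 19) = 19 — holds.
8. F = 7, D = 19; 7 < 19 — holds.
9. E - A = 1 - 15 = -14, not -11 — does not hold.
10. gcd(5, 1) = 1 — holds.
11. E + F = 1 + 7 = 8; 8 ≤ 10 — holds.

The assignment fails constraint 9.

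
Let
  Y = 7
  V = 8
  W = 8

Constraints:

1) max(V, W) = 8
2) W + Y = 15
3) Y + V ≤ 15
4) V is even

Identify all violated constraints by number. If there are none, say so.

The assignment satisfies every constraint.

1) max(8, 8) = 8 — holds.
2) W + Y = 8 + 7 = 15 — holds.
3) Y + V = 7 + 8 = 15; 15 ≤ 15 — holds.
4) V = 8 is even — holds.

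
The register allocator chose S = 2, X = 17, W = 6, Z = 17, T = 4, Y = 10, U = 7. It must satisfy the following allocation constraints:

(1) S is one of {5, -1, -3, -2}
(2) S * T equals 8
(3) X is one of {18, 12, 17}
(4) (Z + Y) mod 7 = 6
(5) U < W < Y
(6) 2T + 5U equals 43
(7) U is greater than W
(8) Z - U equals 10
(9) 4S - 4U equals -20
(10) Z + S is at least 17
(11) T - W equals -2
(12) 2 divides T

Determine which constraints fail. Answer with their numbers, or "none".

Constraints 1, 5 are violated.

(1) S = 2 is not in {5, -1, -3, -2} — fails.
(2) S * T = 2 * 4 = 8 — holds.
(3) X = 17 is in {18, 12, 17} — holds.
(4) Z + Y = 27; 27 mod 7 = 6 — holds.
(5) values 7, 6, 10; U = 7 is not < W = 6 — fails.
(6) 2T + 5U = 2(4) + 5(7) = 43 — holds.
(7) U = 7, W = 6; 7 > 6 — holds.
(8) Z - U = 17 - 7 = 10 — holds.
(9) 4S - 4U = 4(2) - 4(7) = -20 — holds.
(10) Z + S = 17 + 2 = 19; 19 ≥ 17 — holds.
(11) T - W = 4 - 6 = -2 — holds.
(12) 4 / 2 = 2, so 2 divides 4 — holds.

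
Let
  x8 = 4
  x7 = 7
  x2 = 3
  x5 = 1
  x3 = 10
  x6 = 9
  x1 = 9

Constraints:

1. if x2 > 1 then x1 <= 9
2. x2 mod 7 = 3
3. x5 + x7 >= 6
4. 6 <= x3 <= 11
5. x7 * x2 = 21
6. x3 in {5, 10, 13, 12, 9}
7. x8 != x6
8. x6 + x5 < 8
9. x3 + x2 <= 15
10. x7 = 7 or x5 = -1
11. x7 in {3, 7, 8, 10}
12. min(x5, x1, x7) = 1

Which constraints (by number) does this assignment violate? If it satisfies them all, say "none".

1. x2 = 3 > 1, so we need x1 ≤ 9; x1 = 9 ≤ 9  ✔
2. 3 mod 7 = 3  ✔
3. x5 + x7 = 1 + 7 = 8; 8 ≥ 6  ✔
4. x3 = 10 lies in [6, 11]  ✔
5. x7 * x2 = 7 * 3 = 21  ✔
6. x3 = 10 is in {5, 10, 13, 12, 9}  ✔
7. x8 = 4, x6 = 9; distinct  ✔
8. x6 + x5 = 9 + 1 = 10; 10 ≥ 8, bound 8 not met  ✘
9. x3 + x2 = 10 + 3 = 13; 13 ≤ 15  ✔
10. x7 = 7 = 7 (first disjunct)  ✔
11. x7 = 7 is in {3, 7, 8, 10}  ✔
12. min(1, 9, 7) = 1  ✔

The assignment fails constraint 8.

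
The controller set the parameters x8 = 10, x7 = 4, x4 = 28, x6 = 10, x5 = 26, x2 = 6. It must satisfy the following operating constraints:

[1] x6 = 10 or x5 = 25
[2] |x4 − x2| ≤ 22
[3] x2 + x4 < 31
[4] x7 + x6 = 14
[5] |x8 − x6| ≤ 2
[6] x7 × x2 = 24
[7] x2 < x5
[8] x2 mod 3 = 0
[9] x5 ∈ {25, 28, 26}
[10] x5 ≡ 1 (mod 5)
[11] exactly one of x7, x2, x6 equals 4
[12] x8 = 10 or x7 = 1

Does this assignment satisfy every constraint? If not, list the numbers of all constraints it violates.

Constraint 3 is violated.

[1] x6 = 10 = 10 (first disjunct)  OK
[2] |28 − 6| = 22; 22 ≤ 22  OK
[3] x2 + x4 = 6 + 28 = 34; 34 ≥ 31, bound 31 not met  FAIL
[4] x7 + x6 = 4 + 10 = 14  OK
[5] |10 − 10| = 0; 0 ≤ 2  OK
[6] x7 × x2 = 4 × 6 = 24  OK
[7] x2 = 6, x5 = 26; 6 < 26  OK
[8] 6 mod 3 = 0  OK
[9] x5 = 26 is in {25, 28, 26}  OK
[10] 26 mod 5 = 1  OK
[11] x7=4, x2=6, x6=10; 1 of them equals 4  OK
[12] x8 = 10 = 10 (first disjunct)  OK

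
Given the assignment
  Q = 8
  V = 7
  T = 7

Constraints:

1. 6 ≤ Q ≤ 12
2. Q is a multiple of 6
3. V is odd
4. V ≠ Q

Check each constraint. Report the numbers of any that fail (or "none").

Constraint 2 is violated.

1. Q = 8 lies in [6, 12]  true
2. 8 = 6×1 + 2, so 6 does not divide 8  false
3. V = 7 is odd  true
4. V = 7, Q = 8; distinct  true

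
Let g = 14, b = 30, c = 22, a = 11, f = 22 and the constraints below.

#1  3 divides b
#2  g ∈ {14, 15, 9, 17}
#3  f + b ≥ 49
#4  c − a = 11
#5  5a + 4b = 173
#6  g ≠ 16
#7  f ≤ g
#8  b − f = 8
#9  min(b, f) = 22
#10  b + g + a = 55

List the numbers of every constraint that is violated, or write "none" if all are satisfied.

#1 30 / 3 = 10, so 3 divides 30  yes
#2 g = 14 is in {14, 15, 9, 17}  yes
#3 f + b = 22 + 30 = 52; 52 ≥ 49  yes
#4 c − a = 22 − 11 = 11  yes
#5 5a + 4b = 5(11) + 4(30) = 175, not 173  no
#6 g = 14, and 14 ≠ 16  yes
#7 f = 22, g = 14; 22 > 14 (want ≤)  no
#8 b − f = 30 − 22 = 8  yes
#9 min(30, 22) = 22  yes
#10 b + g + a = 30 + 14 + 11 = 55  yes

No — constraints 5 and 7 are not satisfied.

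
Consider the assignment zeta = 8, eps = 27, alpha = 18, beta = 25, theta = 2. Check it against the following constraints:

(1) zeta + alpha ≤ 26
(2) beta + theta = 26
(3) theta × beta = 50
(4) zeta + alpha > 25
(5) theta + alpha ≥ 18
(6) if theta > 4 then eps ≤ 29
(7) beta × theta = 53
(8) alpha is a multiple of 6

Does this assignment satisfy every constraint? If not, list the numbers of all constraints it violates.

Constraints 2, 7 are violated.

(1) zeta + alpha = 8 + 18 = 26; 26 ≤ 26 — OK.
(2) beta + theta = 25 + 2 = 27, not 26 — violated.
(3) theta × beta = 2 × 25 = 50 — OK.
(4) zeta + alpha = 8 + 18 = 26; 26 > 25 — OK.
(5) theta + alpha = 2 + 18 = 20; 20 ≥ 18 — OK.
(6) theta = 2, not > 4; antecedent false, conditional vacuously true — OK.
(7) beta × theta = 25 × 2 = 50, not 53 — violated.
(8) 18 / 6 = 3, so 6 divides 18 — OK.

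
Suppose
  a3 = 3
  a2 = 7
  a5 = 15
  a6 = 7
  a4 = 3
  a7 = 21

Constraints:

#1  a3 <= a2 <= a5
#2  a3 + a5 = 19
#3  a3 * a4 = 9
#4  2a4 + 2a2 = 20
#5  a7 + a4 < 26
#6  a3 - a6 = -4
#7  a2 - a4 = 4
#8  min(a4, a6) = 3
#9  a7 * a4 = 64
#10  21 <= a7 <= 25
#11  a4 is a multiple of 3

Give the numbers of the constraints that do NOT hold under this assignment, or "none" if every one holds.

Violated: 2 and 9.

#1 values 3 <= 7 <= 15 — OK.
#2 a3 + a5 = 3 + 15 = 18, not 19 — violated.
#3 a3 * a4 = 3 * 3 = 9 — OK.
#4 2a4 + 2a2 = 2(3) + 2(7) = 20 — OK.
#5 a7 + a4 = 21 + 3 = 24; 24 < 26 — OK.
#6 a3 - a6 = 3 - 7 = -4 — OK.
#7 a2 - a4 = 7 - 3 = 4 — OK.
#8 min(3, 7) = 3 — OK.
#9 a7 * a4 = 21 * 3 = 63, not 64 — violated.
#10 a7 = 21 lies in [21, 25] — OK.
#11 3 / 3 = 1, so 3 divides 3 — OK.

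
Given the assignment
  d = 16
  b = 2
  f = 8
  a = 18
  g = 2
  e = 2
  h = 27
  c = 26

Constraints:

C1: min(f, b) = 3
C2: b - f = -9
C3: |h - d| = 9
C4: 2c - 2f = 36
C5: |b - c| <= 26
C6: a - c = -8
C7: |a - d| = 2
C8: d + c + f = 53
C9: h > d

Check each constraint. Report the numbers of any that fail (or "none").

Constraints 1, 2, 3, and 8 are violated.

C1: min(8, 2) = 2, not 3 — violated.
C2: b - f = 2 - 8 = -6, not -9 — violated.
C3: |27 - 16| = 11, not 9 — violated.
C4: 2c - 2f = 2(26) - 2(8) = 36 — satisfied.
C5: |2 - 26| = 24; 24 ≤ 26 — satisfied.
C6: a - c = 18 - 26 = -8 — satisfied.
C7: |18 - 16| = 2 — satisfied.
C8: d + c + f = 16 + 26 + 8 = 50, not 53 — violated.
C9: h = 27, d = 16; 27 > 16 — satisfied.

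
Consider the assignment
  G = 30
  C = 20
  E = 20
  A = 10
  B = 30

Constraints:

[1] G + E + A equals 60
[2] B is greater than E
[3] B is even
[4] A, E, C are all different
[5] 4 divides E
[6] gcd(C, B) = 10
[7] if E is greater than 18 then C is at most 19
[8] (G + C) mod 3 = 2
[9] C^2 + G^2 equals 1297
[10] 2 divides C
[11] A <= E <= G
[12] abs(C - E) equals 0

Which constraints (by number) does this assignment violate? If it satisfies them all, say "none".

[1] G + E + A = 30 + 20 + 10 = 60 — holds.
[2] B = 30, E = 20; 30 > 20 — holds.
[3] B = 30 is even — holds.
[4] E = C = 20, not all different — fails.
[5] 20 / 4 = 5, so 4 divides 20 — holds.
[6] gcd(20, 30) = 10 — holds.
[7] E = 20 > 18, so we need C ≤ 19; but C = 20 > 19 — fails.
[8] G + C = 50; 50 mod 3 = 2 — holds.
[9] C^2 + G^2 = 20^2 + 30^2 = 400 + 900 = 1300, not 1297 — fails.
[10] 20 / 2 = 10, so 2 divides 20 — holds.
[11] values 10 <= 20 <= 30 — holds.
[12] abs(20 - 20) = 0 — holds.

Constraints 4, 7, and 9 are violated.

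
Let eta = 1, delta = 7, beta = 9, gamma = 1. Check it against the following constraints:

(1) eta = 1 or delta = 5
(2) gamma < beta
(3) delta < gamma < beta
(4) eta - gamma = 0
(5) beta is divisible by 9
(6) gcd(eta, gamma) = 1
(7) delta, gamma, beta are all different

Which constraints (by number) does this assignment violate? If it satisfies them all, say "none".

(1) eta = 1 = 1 (first disjunct)  ✔
(2) gamma = 1, beta = 9; 1 < 9  ✔
(3) values 7, 1, 9; delta = 7 is not < gamma = 1  ✘
(4) eta - gamma = 1 - 1 = 0  ✔
(5) 9 / 9 = 1, so 9 divides 9  ✔
(6) gcd(1, 1) = 1  ✔
(7) values 7, 1, 9 are pairwise distinct  ✔

No — constraint 3 is not satisfied.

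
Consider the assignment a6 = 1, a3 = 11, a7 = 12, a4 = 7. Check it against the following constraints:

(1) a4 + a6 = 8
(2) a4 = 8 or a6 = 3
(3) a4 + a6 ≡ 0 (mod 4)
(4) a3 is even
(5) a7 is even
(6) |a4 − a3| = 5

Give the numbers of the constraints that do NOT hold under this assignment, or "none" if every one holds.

(1) a4 + a6 = 7 + 1 = 8 — satisfied.
(2) a4 = 7 ≠ 8 and a6 = 1 ≠ 3; both disjuncts false — violated.
(3) a4 + a6 = 8; 8 mod 4 = 0 — satisfied.
(4) a3 = 11 is odd — violated.
(5) a7 = 12 is even — satisfied.
(6) |7 − 11| = 4, not 5 — violated.

Constraints 2, 4, and 6 do not hold.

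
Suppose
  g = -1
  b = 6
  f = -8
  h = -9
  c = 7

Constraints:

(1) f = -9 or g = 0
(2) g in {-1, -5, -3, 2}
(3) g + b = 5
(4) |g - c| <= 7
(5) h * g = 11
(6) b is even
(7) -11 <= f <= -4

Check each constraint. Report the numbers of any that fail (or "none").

Constraints 1, 4, and 5 are violated.

(1) f = -8 ≠ -9 and g = -1 ≠ 0; both disjuncts false  false
(2) g = -1 is in {-1, -5, -3, 2}  true
(3) g + b = -1 + 6 = 5  true
(4) |-1 - 7| = 8; 8 > 7, exceeds bound 7  false
(5) h * g = -9 * (-1) = 9, not 11  false
(6) b = 6 is even  true
(7) f = -8 lies in [-11, -4]  true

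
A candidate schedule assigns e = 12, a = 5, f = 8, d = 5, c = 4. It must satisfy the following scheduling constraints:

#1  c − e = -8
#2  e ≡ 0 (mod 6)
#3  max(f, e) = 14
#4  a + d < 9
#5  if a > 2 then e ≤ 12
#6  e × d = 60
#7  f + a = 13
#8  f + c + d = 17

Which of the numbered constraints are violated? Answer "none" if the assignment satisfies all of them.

#1 c − e = 4 − 12 = -8  ✔
#2 12 mod 6 = 0  ✔
#3 max(8, 12) = 12, not 14  ✘
#4 a + d = 5 + 5 = 10; 10 ≥ 9, bound 9 not met  ✘
#5 a = 5 > 2, so we need e ≤ 12; e = 12 ≤ 12  ✔
#6 e × d = 12 × 5 = 60  ✔
#7 f + a = 8 + 5 = 13  ✔
#8 f + c + d = 8 + 4 + 5 = 17  ✔

Constraints 3 and 4 do not hold.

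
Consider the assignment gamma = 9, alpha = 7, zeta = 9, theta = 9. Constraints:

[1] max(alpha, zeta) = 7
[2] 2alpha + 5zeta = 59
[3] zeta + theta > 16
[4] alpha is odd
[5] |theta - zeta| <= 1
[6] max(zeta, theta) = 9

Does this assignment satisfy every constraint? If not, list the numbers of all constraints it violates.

No — constraint 1 is not satisfied.

[1] max(7, 9) = 9, not 7 — violated.
[2] 2alpha + 5zeta = 2(7) + 5(9) = 59 — OK.
[3] zeta + theta = 9 + 9 = 18; 18 > 16 — OK.
[4] alpha = 7 is odd — OK.
[5] |9 - 9| = 0; 0 ≤ 1 — OK.
[6] max(9, 9) = 9 — OK.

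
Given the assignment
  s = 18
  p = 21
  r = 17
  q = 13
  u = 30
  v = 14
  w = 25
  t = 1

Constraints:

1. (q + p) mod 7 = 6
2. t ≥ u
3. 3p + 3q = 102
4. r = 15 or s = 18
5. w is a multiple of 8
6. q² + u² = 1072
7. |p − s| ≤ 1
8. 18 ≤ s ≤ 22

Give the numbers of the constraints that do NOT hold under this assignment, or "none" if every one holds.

The assignment fails constraints 2, 5, 6, and 7.

1. q + p = 34; 34 mod 7 = 6 — OK.
2. t = 1, u = 30; 1 < 30 (want ≥) — violated.
3. 3p + 3q = 3(21) + 3(13) = 102 — OK.
4. r = 17 ≠ 15, but s = 18 = 18 (second disjunct) — OK.
5. 25 = 8×3 + 1, so 8 does not divide 25 — violated.
6. q² + u² = 13² + 30² = 169 + 900 = 1069, not 1072 — violated.
7. |21 − 18| = 3; 3 > 1, exceeds bound 1 — violated.
8. s = 18 lies in [18, 22] — OK.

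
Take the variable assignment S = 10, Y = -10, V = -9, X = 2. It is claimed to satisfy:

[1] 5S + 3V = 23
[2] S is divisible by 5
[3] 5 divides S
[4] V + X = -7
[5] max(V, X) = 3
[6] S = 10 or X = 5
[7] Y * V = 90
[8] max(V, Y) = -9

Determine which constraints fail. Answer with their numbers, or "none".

[1] 5S + 3V = 5(10) + 3(-9) = 23  holds
[2] 10 / 5 = 2, so 5 divides 10  holds
[3] 10 / 5 = 2, so 5 divides 10  holds
[4] V + X = -9 + 2 = -7  holds
[5] max(-9, 2) = 2, not 3  fails
[6] S = 10 = 10 (first disjunct)  holds
[7] Y * V = -10 * (-9) = 90  holds
[8] max(-9, -10) = -9  holds

Constraint 5 is violated.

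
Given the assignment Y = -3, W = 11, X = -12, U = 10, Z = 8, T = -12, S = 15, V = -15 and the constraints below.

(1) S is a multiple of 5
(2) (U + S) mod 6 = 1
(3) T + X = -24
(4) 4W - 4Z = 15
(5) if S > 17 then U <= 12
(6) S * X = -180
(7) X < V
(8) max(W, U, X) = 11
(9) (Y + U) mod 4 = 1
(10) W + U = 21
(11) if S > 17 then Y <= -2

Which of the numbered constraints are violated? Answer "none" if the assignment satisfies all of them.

Constraints 4, 7, 9 are violated.

(1) 15 / 5 = 3, so 5 divides 15 — OK.
(2) U + S = 25; 25 mod 6 = 1 — OK.
(3) T + X = -12 + (-12) = -24 — OK.
(4) 4W - 4Z = 4(11) - 4(8) = 12, not 15 — violated.
(5) S = 15, not > 17; antecedent false, conditional vacuously true — OK.
(6) S * X = 15 * (-12) = -180 — OK.
(7) X = -12, V = -15; -12 ≥ -15 (want <) — violated.
(8) max(11, 10, -12) = 11 — OK.
(9) Y + U = 7; 7 mod 4 = 3, not 1 — violated.
(10) W + U = 11 + 10 = 21 — OK.
(11) S = 15, not > 17; antecedent false, conditional vacuously true — OK.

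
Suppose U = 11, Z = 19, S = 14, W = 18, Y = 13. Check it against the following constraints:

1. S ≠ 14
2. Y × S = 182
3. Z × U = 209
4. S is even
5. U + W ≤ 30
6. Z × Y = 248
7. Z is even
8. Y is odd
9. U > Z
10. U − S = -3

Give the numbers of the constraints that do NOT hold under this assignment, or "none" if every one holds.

1. S = 14, but 14 is required to differ — does not hold.
2. Y × S = 13 × 14 = 182 — holds.
3. Z × U = 19 × 11 = 209 — holds.
4. S = 14 is even — holds.
5. U + W = 11 + 18 = 29; 29 ≤ 30 — holds.
6. Z × Y = 19 × 13 = 247, not 248 — does not hold.
7. Z = 19 is odd — does not hold.
8. Y = 13 is odd — holds.
9. U = 11, Z = 19; 11 ≤ 19 (want >) — does not hold.
10. U − S = 11 − 14 = -3 — holds.

Constraints 1, 6, 7, and 9 do not hold.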